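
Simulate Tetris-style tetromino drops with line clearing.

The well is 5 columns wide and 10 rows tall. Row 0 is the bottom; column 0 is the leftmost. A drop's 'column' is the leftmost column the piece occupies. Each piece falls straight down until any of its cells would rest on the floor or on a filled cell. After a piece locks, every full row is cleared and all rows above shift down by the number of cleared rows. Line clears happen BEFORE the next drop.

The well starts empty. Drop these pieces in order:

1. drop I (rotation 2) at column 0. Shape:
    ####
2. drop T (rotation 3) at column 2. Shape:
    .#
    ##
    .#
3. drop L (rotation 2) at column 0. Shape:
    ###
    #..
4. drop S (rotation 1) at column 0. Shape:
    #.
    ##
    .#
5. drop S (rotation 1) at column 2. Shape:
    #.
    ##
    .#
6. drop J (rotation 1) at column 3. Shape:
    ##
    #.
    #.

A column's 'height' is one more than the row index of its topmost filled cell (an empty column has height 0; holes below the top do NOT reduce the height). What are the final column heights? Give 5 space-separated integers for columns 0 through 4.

Answer: 7 6 7 9 9

Derivation:
Drop 1: I rot2 at col 0 lands with bottom-row=0; cleared 0 line(s) (total 0); column heights now [1 1 1 1 0], max=1
Drop 2: T rot3 at col 2 lands with bottom-row=1; cleared 0 line(s) (total 0); column heights now [1 1 3 4 0], max=4
Drop 3: L rot2 at col 0 lands with bottom-row=2; cleared 0 line(s) (total 0); column heights now [4 4 4 4 0], max=4
Drop 4: S rot1 at col 0 lands with bottom-row=4; cleared 0 line(s) (total 0); column heights now [7 6 4 4 0], max=7
Drop 5: S rot1 at col 2 lands with bottom-row=4; cleared 0 line(s) (total 0); column heights now [7 6 7 6 0], max=7
Drop 6: J rot1 at col 3 lands with bottom-row=6; cleared 0 line(s) (total 0); column heights now [7 6 7 9 9], max=9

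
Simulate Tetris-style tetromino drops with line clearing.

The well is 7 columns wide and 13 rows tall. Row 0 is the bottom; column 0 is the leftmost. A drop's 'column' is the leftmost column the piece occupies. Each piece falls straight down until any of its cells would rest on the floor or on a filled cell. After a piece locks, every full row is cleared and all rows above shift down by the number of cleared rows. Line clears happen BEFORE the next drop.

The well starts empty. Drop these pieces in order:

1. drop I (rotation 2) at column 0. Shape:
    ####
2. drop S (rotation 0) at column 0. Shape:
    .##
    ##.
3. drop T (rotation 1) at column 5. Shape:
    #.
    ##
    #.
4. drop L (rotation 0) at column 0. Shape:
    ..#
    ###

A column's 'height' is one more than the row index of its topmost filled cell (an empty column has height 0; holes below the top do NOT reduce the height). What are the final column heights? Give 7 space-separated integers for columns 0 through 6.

Answer: 4 4 5 1 0 3 2

Derivation:
Drop 1: I rot2 at col 0 lands with bottom-row=0; cleared 0 line(s) (total 0); column heights now [1 1 1 1 0 0 0], max=1
Drop 2: S rot0 at col 0 lands with bottom-row=1; cleared 0 line(s) (total 0); column heights now [2 3 3 1 0 0 0], max=3
Drop 3: T rot1 at col 5 lands with bottom-row=0; cleared 0 line(s) (total 0); column heights now [2 3 3 1 0 3 2], max=3
Drop 4: L rot0 at col 0 lands with bottom-row=3; cleared 0 line(s) (total 0); column heights now [4 4 5 1 0 3 2], max=5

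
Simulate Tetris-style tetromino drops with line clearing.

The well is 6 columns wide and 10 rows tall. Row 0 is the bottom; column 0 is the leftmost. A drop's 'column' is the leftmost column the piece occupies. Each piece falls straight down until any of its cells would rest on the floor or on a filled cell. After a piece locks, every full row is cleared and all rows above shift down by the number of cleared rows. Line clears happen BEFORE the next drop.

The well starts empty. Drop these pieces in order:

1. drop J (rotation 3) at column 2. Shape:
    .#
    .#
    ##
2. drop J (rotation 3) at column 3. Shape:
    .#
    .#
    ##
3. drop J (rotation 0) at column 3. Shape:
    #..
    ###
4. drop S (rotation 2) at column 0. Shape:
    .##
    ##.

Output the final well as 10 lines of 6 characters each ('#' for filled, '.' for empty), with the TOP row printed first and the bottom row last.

Answer: ......
......
...#..
...###
....#.
....#.
...##.
...#..
.###..
####..

Derivation:
Drop 1: J rot3 at col 2 lands with bottom-row=0; cleared 0 line(s) (total 0); column heights now [0 0 1 3 0 0], max=3
Drop 2: J rot3 at col 3 lands with bottom-row=3; cleared 0 line(s) (total 0); column heights now [0 0 1 4 6 0], max=6
Drop 3: J rot0 at col 3 lands with bottom-row=6; cleared 0 line(s) (total 0); column heights now [0 0 1 8 7 7], max=8
Drop 4: S rot2 at col 0 lands with bottom-row=0; cleared 0 line(s) (total 0); column heights now [1 2 2 8 7 7], max=8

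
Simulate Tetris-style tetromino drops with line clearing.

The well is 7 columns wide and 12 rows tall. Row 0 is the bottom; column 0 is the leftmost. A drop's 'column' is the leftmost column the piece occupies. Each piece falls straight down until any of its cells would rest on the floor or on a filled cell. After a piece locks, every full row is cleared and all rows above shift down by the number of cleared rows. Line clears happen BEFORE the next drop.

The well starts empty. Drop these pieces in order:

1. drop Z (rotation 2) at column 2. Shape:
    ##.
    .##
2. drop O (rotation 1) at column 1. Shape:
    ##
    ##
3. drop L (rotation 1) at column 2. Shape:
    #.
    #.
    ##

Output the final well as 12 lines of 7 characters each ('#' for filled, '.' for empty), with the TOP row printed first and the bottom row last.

Drop 1: Z rot2 at col 2 lands with bottom-row=0; cleared 0 line(s) (total 0); column heights now [0 0 2 2 1 0 0], max=2
Drop 2: O rot1 at col 1 lands with bottom-row=2; cleared 0 line(s) (total 0); column heights now [0 4 4 2 1 0 0], max=4
Drop 3: L rot1 at col 2 lands with bottom-row=4; cleared 0 line(s) (total 0); column heights now [0 4 7 5 1 0 0], max=7

Answer: .......
.......
.......
.......
.......
..#....
..#....
..##...
.##....
.##....
..##...
...##..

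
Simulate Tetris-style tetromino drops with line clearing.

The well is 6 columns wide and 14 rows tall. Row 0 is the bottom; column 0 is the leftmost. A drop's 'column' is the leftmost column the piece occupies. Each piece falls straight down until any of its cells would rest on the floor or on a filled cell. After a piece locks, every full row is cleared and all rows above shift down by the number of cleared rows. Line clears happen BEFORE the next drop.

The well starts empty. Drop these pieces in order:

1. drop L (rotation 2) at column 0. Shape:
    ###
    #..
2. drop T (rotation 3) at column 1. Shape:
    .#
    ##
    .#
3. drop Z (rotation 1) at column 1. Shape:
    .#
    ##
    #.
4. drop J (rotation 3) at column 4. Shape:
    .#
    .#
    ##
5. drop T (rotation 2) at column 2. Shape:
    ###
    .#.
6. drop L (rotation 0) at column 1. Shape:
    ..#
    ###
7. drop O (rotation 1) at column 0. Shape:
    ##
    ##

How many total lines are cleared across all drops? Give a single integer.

Drop 1: L rot2 at col 0 lands with bottom-row=0; cleared 0 line(s) (total 0); column heights now [2 2 2 0 0 0], max=2
Drop 2: T rot3 at col 1 lands with bottom-row=2; cleared 0 line(s) (total 0); column heights now [2 4 5 0 0 0], max=5
Drop 3: Z rot1 at col 1 lands with bottom-row=4; cleared 0 line(s) (total 0); column heights now [2 6 7 0 0 0], max=7
Drop 4: J rot3 at col 4 lands with bottom-row=0; cleared 0 line(s) (total 0); column heights now [2 6 7 0 1 3], max=7
Drop 5: T rot2 at col 2 lands with bottom-row=6; cleared 0 line(s) (total 0); column heights now [2 6 8 8 8 3], max=8
Drop 6: L rot0 at col 1 lands with bottom-row=8; cleared 0 line(s) (total 0); column heights now [2 9 9 10 8 3], max=10
Drop 7: O rot1 at col 0 lands with bottom-row=9; cleared 0 line(s) (total 0); column heights now [11 11 9 10 8 3], max=11

Answer: 0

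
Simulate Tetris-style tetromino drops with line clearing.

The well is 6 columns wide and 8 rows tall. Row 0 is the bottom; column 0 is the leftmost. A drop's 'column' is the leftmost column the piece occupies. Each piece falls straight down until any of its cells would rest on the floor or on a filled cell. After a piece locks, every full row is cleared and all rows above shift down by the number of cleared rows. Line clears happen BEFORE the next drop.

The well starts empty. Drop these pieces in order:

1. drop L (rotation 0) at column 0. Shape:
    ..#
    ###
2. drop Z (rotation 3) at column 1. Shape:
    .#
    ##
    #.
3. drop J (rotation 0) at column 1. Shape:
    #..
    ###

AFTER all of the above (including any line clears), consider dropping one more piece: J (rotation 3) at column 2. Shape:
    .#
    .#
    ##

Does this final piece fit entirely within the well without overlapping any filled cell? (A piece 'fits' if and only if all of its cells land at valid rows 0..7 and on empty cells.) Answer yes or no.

Answer: yes

Derivation:
Drop 1: L rot0 at col 0 lands with bottom-row=0; cleared 0 line(s) (total 0); column heights now [1 1 2 0 0 0], max=2
Drop 2: Z rot3 at col 1 lands with bottom-row=1; cleared 0 line(s) (total 0); column heights now [1 3 4 0 0 0], max=4
Drop 3: J rot0 at col 1 lands with bottom-row=4; cleared 0 line(s) (total 0); column heights now [1 6 5 5 0 0], max=6
Test piece J rot3 at col 2 (width 2): heights before test = [1 6 5 5 0 0]; fits = True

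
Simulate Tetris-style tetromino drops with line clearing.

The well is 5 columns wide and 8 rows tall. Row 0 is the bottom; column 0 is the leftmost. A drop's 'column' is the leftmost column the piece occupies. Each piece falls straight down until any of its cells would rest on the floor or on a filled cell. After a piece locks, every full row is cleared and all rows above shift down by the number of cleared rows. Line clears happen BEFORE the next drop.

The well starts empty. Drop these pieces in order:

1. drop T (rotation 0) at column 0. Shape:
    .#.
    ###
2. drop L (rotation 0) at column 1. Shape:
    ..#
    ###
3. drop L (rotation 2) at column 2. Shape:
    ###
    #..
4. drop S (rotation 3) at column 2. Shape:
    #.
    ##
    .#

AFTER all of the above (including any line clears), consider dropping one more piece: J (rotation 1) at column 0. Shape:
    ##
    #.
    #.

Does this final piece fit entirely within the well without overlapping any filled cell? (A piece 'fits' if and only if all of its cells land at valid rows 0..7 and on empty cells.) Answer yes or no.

Answer: yes

Derivation:
Drop 1: T rot0 at col 0 lands with bottom-row=0; cleared 0 line(s) (total 0); column heights now [1 2 1 0 0], max=2
Drop 2: L rot0 at col 1 lands with bottom-row=2; cleared 0 line(s) (total 0); column heights now [1 3 3 4 0], max=4
Drop 3: L rot2 at col 2 lands with bottom-row=3; cleared 0 line(s) (total 0); column heights now [1 3 5 5 5], max=5
Drop 4: S rot3 at col 2 lands with bottom-row=5; cleared 0 line(s) (total 0); column heights now [1 3 8 7 5], max=8
Test piece J rot1 at col 0 (width 2): heights before test = [1 3 8 7 5]; fits = True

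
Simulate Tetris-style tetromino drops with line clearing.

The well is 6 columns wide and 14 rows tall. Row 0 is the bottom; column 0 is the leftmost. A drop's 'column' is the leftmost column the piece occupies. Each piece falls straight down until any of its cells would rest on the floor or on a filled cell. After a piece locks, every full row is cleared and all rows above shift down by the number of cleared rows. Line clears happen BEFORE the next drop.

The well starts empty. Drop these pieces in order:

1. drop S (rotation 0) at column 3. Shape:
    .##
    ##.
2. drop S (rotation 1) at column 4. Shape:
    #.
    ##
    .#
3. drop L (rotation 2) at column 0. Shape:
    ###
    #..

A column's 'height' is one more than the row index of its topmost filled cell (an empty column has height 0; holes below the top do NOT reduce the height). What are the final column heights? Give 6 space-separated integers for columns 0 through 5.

Answer: 2 2 2 1 5 4

Derivation:
Drop 1: S rot0 at col 3 lands with bottom-row=0; cleared 0 line(s) (total 0); column heights now [0 0 0 1 2 2], max=2
Drop 2: S rot1 at col 4 lands with bottom-row=2; cleared 0 line(s) (total 0); column heights now [0 0 0 1 5 4], max=5
Drop 3: L rot2 at col 0 lands with bottom-row=0; cleared 0 line(s) (total 0); column heights now [2 2 2 1 5 4], max=5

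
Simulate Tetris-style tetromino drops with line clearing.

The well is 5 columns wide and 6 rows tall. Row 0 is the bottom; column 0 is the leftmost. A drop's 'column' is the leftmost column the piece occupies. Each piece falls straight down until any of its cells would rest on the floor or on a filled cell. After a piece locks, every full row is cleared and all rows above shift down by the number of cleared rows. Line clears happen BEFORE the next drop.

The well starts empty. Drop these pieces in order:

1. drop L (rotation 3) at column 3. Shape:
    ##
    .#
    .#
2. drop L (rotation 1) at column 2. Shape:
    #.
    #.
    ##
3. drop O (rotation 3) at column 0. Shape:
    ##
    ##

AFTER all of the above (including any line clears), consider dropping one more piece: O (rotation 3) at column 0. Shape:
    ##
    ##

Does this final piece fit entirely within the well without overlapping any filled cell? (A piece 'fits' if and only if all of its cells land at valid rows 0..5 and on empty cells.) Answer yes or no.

Drop 1: L rot3 at col 3 lands with bottom-row=0; cleared 0 line(s) (total 0); column heights now [0 0 0 3 3], max=3
Drop 2: L rot1 at col 2 lands with bottom-row=3; cleared 0 line(s) (total 0); column heights now [0 0 6 4 3], max=6
Drop 3: O rot3 at col 0 lands with bottom-row=0; cleared 0 line(s) (total 0); column heights now [2 2 6 4 3], max=6
Test piece O rot3 at col 0 (width 2): heights before test = [2 2 6 4 3]; fits = True

Answer: yes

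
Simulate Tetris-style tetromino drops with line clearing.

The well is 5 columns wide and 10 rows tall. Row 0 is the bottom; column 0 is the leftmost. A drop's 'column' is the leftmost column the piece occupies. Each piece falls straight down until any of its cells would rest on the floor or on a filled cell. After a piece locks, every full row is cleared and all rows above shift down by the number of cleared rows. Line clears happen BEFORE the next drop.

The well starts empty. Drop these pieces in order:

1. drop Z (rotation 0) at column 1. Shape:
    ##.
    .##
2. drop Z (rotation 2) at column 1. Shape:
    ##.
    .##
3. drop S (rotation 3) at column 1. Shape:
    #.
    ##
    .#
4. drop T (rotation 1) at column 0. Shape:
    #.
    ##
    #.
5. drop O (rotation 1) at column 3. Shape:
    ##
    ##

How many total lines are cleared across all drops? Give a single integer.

Drop 1: Z rot0 at col 1 lands with bottom-row=0; cleared 0 line(s) (total 0); column heights now [0 2 2 1 0], max=2
Drop 2: Z rot2 at col 1 lands with bottom-row=2; cleared 0 line(s) (total 0); column heights now [0 4 4 3 0], max=4
Drop 3: S rot3 at col 1 lands with bottom-row=4; cleared 0 line(s) (total 0); column heights now [0 7 6 3 0], max=7
Drop 4: T rot1 at col 0 lands with bottom-row=6; cleared 0 line(s) (total 0); column heights now [9 8 6 3 0], max=9
Drop 5: O rot1 at col 3 lands with bottom-row=3; cleared 0 line(s) (total 0); column heights now [9 8 6 5 5], max=9

Answer: 0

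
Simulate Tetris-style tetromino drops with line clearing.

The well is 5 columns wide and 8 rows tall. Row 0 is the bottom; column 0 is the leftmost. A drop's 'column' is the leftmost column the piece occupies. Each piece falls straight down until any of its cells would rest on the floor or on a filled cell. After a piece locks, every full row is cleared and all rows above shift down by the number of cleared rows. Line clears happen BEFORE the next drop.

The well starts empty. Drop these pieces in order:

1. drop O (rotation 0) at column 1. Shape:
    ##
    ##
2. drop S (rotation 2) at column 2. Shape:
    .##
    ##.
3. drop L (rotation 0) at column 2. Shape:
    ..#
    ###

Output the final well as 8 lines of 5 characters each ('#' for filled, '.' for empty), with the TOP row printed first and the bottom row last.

Drop 1: O rot0 at col 1 lands with bottom-row=0; cleared 0 line(s) (total 0); column heights now [0 2 2 0 0], max=2
Drop 2: S rot2 at col 2 lands with bottom-row=2; cleared 0 line(s) (total 0); column heights now [0 2 3 4 4], max=4
Drop 3: L rot0 at col 2 lands with bottom-row=4; cleared 0 line(s) (total 0); column heights now [0 2 5 5 6], max=6

Answer: .....
.....
....#
..###
...##
..##.
.##..
.##..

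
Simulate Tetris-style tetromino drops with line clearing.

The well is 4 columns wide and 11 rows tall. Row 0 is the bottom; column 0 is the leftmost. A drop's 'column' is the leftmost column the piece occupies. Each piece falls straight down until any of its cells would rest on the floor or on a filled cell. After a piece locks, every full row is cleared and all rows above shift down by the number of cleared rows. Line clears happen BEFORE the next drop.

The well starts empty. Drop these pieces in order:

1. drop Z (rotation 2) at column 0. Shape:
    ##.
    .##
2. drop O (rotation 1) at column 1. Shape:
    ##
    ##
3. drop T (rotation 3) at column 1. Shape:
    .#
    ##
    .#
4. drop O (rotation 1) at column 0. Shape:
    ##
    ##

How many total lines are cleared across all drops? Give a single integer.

Answer: 0

Derivation:
Drop 1: Z rot2 at col 0 lands with bottom-row=0; cleared 0 line(s) (total 0); column heights now [2 2 1 0], max=2
Drop 2: O rot1 at col 1 lands with bottom-row=2; cleared 0 line(s) (total 0); column heights now [2 4 4 0], max=4
Drop 3: T rot3 at col 1 lands with bottom-row=4; cleared 0 line(s) (total 0); column heights now [2 6 7 0], max=7
Drop 4: O rot1 at col 0 lands with bottom-row=6; cleared 0 line(s) (total 0); column heights now [8 8 7 0], max=8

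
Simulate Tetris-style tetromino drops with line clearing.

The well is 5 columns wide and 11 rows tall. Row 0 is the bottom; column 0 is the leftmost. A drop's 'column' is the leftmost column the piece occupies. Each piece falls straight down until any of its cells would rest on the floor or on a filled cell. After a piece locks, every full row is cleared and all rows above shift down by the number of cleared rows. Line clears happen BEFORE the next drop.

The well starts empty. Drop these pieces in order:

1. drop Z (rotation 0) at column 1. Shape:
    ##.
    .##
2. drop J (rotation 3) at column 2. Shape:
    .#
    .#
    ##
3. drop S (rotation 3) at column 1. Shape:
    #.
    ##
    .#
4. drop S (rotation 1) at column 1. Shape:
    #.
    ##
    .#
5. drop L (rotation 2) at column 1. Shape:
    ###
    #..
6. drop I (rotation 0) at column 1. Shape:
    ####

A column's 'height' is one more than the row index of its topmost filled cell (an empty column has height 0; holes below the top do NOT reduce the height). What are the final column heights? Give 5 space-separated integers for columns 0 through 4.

Drop 1: Z rot0 at col 1 lands with bottom-row=0; cleared 0 line(s) (total 0); column heights now [0 2 2 1 0], max=2
Drop 2: J rot3 at col 2 lands with bottom-row=2; cleared 0 line(s) (total 0); column heights now [0 2 3 5 0], max=5
Drop 3: S rot3 at col 1 lands with bottom-row=3; cleared 0 line(s) (total 0); column heights now [0 6 5 5 0], max=6
Drop 4: S rot1 at col 1 lands with bottom-row=5; cleared 0 line(s) (total 0); column heights now [0 8 7 5 0], max=8
Drop 5: L rot2 at col 1 lands with bottom-row=8; cleared 0 line(s) (total 0); column heights now [0 10 10 10 0], max=10
Drop 6: I rot0 at col 1 lands with bottom-row=10; cleared 0 line(s) (total 0); column heights now [0 11 11 11 11], max=11

Answer: 0 11 11 11 11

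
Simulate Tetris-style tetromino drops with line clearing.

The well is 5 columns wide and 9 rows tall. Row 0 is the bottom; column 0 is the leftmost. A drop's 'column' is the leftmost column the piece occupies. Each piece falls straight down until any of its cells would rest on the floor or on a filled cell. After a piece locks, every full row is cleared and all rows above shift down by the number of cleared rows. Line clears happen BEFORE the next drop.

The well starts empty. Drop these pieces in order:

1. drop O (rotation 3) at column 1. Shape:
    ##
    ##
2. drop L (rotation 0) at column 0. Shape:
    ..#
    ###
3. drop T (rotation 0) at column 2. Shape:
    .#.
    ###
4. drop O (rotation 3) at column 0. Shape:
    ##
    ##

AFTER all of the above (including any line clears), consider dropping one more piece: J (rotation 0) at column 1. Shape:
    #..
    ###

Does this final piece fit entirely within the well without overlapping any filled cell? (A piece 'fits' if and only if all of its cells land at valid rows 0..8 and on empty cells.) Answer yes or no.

Answer: yes

Derivation:
Drop 1: O rot3 at col 1 lands with bottom-row=0; cleared 0 line(s) (total 0); column heights now [0 2 2 0 0], max=2
Drop 2: L rot0 at col 0 lands with bottom-row=2; cleared 0 line(s) (total 0); column heights now [3 3 4 0 0], max=4
Drop 3: T rot0 at col 2 lands with bottom-row=4; cleared 0 line(s) (total 0); column heights now [3 3 5 6 5], max=6
Drop 4: O rot3 at col 0 lands with bottom-row=3; cleared 1 line(s) (total 1); column heights now [4 4 4 5 0], max=5
Test piece J rot0 at col 1 (width 3): heights before test = [4 4 4 5 0]; fits = True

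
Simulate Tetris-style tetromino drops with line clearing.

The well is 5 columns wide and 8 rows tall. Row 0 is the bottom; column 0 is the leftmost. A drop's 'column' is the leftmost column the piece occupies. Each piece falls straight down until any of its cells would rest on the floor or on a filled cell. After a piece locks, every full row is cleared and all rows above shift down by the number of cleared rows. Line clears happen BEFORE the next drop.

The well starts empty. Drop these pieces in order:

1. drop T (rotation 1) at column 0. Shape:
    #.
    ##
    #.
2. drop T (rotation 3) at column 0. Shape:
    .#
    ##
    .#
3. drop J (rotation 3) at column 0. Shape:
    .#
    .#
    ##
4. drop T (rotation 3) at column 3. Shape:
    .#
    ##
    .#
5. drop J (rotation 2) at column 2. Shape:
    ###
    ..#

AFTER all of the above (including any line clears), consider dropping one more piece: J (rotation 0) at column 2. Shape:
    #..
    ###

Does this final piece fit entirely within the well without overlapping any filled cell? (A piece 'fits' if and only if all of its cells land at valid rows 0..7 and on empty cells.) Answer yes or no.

Answer: yes

Derivation:
Drop 1: T rot1 at col 0 lands with bottom-row=0; cleared 0 line(s) (total 0); column heights now [3 2 0 0 0], max=3
Drop 2: T rot3 at col 0 lands with bottom-row=2; cleared 0 line(s) (total 0); column heights now [4 5 0 0 0], max=5
Drop 3: J rot3 at col 0 lands with bottom-row=5; cleared 0 line(s) (total 0); column heights now [6 8 0 0 0], max=8
Drop 4: T rot3 at col 3 lands with bottom-row=0; cleared 0 line(s) (total 0); column heights now [6 8 0 2 3], max=8
Drop 5: J rot2 at col 2 lands with bottom-row=3; cleared 0 line(s) (total 0); column heights now [6 8 5 5 5], max=8
Test piece J rot0 at col 2 (width 3): heights before test = [6 8 5 5 5]; fits = True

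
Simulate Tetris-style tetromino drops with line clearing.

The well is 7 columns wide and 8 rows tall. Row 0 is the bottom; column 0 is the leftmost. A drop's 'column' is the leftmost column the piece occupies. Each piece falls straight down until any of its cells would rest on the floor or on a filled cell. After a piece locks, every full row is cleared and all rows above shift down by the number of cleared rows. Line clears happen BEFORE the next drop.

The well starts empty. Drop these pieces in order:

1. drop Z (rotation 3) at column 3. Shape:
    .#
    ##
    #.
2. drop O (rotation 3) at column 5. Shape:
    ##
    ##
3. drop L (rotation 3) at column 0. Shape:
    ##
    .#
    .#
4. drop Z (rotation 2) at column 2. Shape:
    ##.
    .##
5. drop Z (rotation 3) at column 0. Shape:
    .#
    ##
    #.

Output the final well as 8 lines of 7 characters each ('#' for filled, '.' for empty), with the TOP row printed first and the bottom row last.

Drop 1: Z rot3 at col 3 lands with bottom-row=0; cleared 0 line(s) (total 0); column heights now [0 0 0 2 3 0 0], max=3
Drop 2: O rot3 at col 5 lands with bottom-row=0; cleared 0 line(s) (total 0); column heights now [0 0 0 2 3 2 2], max=3
Drop 3: L rot3 at col 0 lands with bottom-row=0; cleared 0 line(s) (total 0); column heights now [3 3 0 2 3 2 2], max=3
Drop 4: Z rot2 at col 2 lands with bottom-row=3; cleared 0 line(s) (total 0); column heights now [3 3 5 5 4 2 2], max=5
Drop 5: Z rot3 at col 0 lands with bottom-row=3; cleared 0 line(s) (total 0); column heights now [5 6 5 5 4 2 2], max=6

Answer: .......
.......
.#.....
####...
#..##..
##..#..
.#.####
.#.#.##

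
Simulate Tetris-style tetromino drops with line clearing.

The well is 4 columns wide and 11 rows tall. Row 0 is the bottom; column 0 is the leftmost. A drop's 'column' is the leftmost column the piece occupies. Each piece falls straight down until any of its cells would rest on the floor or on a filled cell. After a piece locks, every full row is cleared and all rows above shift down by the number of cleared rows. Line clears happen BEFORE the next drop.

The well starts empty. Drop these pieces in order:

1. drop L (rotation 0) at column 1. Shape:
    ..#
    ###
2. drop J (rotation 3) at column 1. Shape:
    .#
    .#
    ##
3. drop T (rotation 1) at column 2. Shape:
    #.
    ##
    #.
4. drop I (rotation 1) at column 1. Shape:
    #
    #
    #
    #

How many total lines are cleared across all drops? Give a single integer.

Drop 1: L rot0 at col 1 lands with bottom-row=0; cleared 0 line(s) (total 0); column heights now [0 1 1 2], max=2
Drop 2: J rot3 at col 1 lands with bottom-row=1; cleared 0 line(s) (total 0); column heights now [0 2 4 2], max=4
Drop 3: T rot1 at col 2 lands with bottom-row=4; cleared 0 line(s) (total 0); column heights now [0 2 7 6], max=7
Drop 4: I rot1 at col 1 lands with bottom-row=2; cleared 0 line(s) (total 0); column heights now [0 6 7 6], max=7

Answer: 0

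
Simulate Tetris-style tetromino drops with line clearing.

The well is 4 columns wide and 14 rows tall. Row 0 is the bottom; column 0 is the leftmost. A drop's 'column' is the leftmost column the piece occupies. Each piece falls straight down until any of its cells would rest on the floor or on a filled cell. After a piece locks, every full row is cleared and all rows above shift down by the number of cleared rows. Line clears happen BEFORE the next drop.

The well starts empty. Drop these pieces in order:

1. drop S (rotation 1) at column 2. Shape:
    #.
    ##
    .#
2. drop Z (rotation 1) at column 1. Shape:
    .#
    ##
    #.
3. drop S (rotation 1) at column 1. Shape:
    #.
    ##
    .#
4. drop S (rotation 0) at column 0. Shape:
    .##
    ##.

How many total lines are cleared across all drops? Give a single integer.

Drop 1: S rot1 at col 2 lands with bottom-row=0; cleared 0 line(s) (total 0); column heights now [0 0 3 2], max=3
Drop 2: Z rot1 at col 1 lands with bottom-row=2; cleared 0 line(s) (total 0); column heights now [0 4 5 2], max=5
Drop 3: S rot1 at col 1 lands with bottom-row=5; cleared 0 line(s) (total 0); column heights now [0 8 7 2], max=8
Drop 4: S rot0 at col 0 lands with bottom-row=8; cleared 0 line(s) (total 0); column heights now [9 10 10 2], max=10

Answer: 0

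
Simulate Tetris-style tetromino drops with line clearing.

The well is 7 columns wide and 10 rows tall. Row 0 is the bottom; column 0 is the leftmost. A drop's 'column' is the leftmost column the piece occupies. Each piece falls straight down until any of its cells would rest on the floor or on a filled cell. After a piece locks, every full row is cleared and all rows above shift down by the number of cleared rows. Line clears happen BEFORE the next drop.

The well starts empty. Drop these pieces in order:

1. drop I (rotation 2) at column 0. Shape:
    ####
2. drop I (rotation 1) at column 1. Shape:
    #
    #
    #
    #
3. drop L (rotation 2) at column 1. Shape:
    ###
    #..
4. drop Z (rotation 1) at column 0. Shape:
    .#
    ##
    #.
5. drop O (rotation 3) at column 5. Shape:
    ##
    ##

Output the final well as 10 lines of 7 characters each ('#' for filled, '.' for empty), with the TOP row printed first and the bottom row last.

Drop 1: I rot2 at col 0 lands with bottom-row=0; cleared 0 line(s) (total 0); column heights now [1 1 1 1 0 0 0], max=1
Drop 2: I rot1 at col 1 lands with bottom-row=1; cleared 0 line(s) (total 0); column heights now [1 5 1 1 0 0 0], max=5
Drop 3: L rot2 at col 1 lands with bottom-row=5; cleared 0 line(s) (total 0); column heights now [1 7 7 7 0 0 0], max=7
Drop 4: Z rot1 at col 0 lands with bottom-row=6; cleared 0 line(s) (total 0); column heights now [8 9 7 7 0 0 0], max=9
Drop 5: O rot3 at col 5 lands with bottom-row=0; cleared 0 line(s) (total 0); column heights now [8 9 7 7 0 2 2], max=9

Answer: .......
.#.....
##.....
####...
.#.....
.#.....
.#.....
.#.....
.#...##
####.##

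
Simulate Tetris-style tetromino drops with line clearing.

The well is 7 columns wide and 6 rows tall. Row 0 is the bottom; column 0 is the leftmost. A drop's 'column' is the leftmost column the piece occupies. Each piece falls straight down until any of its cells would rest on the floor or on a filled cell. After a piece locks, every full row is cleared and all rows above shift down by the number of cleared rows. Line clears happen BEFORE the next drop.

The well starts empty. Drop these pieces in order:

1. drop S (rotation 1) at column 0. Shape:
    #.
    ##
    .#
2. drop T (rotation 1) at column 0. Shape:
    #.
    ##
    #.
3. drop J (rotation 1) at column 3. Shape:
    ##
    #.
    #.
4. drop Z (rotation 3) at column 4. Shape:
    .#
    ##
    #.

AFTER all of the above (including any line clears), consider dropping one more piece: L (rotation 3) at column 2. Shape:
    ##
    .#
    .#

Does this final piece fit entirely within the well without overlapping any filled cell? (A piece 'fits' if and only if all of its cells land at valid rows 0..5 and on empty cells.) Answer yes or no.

Drop 1: S rot1 at col 0 lands with bottom-row=0; cleared 0 line(s) (total 0); column heights now [3 2 0 0 0 0 0], max=3
Drop 2: T rot1 at col 0 lands with bottom-row=3; cleared 0 line(s) (total 0); column heights now [6 5 0 0 0 0 0], max=6
Drop 3: J rot1 at col 3 lands with bottom-row=0; cleared 0 line(s) (total 0); column heights now [6 5 0 3 3 0 0], max=6
Drop 4: Z rot3 at col 4 lands with bottom-row=3; cleared 0 line(s) (total 0); column heights now [6 5 0 3 5 6 0], max=6
Test piece L rot3 at col 2 (width 2): heights before test = [6 5 0 3 5 6 0]; fits = True

Answer: yes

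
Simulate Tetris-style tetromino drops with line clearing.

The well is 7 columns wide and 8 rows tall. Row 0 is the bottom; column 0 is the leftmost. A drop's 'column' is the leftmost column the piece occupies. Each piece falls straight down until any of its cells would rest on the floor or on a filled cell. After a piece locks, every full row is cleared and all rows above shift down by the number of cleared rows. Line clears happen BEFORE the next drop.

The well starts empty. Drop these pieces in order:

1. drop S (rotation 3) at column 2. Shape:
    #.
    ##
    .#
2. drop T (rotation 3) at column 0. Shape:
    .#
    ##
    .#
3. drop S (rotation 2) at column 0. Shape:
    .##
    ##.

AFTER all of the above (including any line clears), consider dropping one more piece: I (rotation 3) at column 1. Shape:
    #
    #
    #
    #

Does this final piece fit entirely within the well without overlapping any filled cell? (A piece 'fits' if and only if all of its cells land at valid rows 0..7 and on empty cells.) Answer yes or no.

Drop 1: S rot3 at col 2 lands with bottom-row=0; cleared 0 line(s) (total 0); column heights now [0 0 3 2 0 0 0], max=3
Drop 2: T rot3 at col 0 lands with bottom-row=0; cleared 0 line(s) (total 0); column heights now [2 3 3 2 0 0 0], max=3
Drop 3: S rot2 at col 0 lands with bottom-row=3; cleared 0 line(s) (total 0); column heights now [4 5 5 2 0 0 0], max=5
Test piece I rot3 at col 1 (width 1): heights before test = [4 5 5 2 0 0 0]; fits = False

Answer: no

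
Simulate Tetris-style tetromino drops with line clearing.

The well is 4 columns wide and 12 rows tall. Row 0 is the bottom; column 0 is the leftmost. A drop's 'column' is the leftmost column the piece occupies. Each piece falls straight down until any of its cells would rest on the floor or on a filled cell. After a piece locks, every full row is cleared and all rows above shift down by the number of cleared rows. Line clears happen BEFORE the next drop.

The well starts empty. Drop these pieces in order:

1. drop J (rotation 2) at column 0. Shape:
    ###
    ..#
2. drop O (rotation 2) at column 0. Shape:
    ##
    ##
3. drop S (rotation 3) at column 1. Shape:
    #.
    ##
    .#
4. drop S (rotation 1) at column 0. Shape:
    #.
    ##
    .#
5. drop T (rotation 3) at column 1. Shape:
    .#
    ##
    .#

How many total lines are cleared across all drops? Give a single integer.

Answer: 0

Derivation:
Drop 1: J rot2 at col 0 lands with bottom-row=0; cleared 0 line(s) (total 0); column heights now [2 2 2 0], max=2
Drop 2: O rot2 at col 0 lands with bottom-row=2; cleared 0 line(s) (total 0); column heights now [4 4 2 0], max=4
Drop 3: S rot3 at col 1 lands with bottom-row=3; cleared 0 line(s) (total 0); column heights now [4 6 5 0], max=6
Drop 4: S rot1 at col 0 lands with bottom-row=6; cleared 0 line(s) (total 0); column heights now [9 8 5 0], max=9
Drop 5: T rot3 at col 1 lands with bottom-row=7; cleared 0 line(s) (total 0); column heights now [9 9 10 0], max=10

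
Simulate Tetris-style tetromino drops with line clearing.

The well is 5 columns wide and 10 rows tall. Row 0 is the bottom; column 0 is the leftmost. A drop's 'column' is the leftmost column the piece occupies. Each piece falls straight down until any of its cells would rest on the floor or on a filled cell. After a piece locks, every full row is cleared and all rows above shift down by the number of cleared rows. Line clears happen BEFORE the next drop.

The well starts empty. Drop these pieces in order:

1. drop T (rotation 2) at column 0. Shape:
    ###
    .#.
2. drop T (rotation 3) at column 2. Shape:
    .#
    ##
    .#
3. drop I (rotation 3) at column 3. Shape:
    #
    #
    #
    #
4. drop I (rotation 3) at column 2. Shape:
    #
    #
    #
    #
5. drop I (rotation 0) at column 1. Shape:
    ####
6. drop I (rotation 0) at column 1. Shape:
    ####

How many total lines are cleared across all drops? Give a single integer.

Answer: 0

Derivation:
Drop 1: T rot2 at col 0 lands with bottom-row=0; cleared 0 line(s) (total 0); column heights now [2 2 2 0 0], max=2
Drop 2: T rot3 at col 2 lands with bottom-row=1; cleared 0 line(s) (total 0); column heights now [2 2 3 4 0], max=4
Drop 3: I rot3 at col 3 lands with bottom-row=4; cleared 0 line(s) (total 0); column heights now [2 2 3 8 0], max=8
Drop 4: I rot3 at col 2 lands with bottom-row=3; cleared 0 line(s) (total 0); column heights now [2 2 7 8 0], max=8
Drop 5: I rot0 at col 1 lands with bottom-row=8; cleared 0 line(s) (total 0); column heights now [2 9 9 9 9], max=9
Drop 6: I rot0 at col 1 lands with bottom-row=9; cleared 0 line(s) (total 0); column heights now [2 10 10 10 10], max=10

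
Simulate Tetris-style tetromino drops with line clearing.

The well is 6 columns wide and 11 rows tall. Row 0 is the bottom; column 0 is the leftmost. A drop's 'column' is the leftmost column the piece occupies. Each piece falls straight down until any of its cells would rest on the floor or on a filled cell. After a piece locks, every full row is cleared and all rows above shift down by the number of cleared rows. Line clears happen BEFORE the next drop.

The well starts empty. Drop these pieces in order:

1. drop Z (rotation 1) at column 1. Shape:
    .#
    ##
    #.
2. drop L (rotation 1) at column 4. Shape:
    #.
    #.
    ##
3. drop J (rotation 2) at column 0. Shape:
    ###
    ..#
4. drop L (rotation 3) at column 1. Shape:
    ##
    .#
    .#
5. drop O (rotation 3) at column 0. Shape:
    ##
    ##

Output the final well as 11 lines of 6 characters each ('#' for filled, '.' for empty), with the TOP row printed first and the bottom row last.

Drop 1: Z rot1 at col 1 lands with bottom-row=0; cleared 0 line(s) (total 0); column heights now [0 2 3 0 0 0], max=3
Drop 2: L rot1 at col 4 lands with bottom-row=0; cleared 0 line(s) (total 0); column heights now [0 2 3 0 3 1], max=3
Drop 3: J rot2 at col 0 lands with bottom-row=3; cleared 0 line(s) (total 0); column heights now [5 5 5 0 3 1], max=5
Drop 4: L rot3 at col 1 lands with bottom-row=5; cleared 0 line(s) (total 0); column heights now [5 8 8 0 3 1], max=8
Drop 5: O rot3 at col 0 lands with bottom-row=8; cleared 0 line(s) (total 0); column heights now [10 10 8 0 3 1], max=10

Answer: ......
##....
##....
.##...
..#...
..#...
###...
..#...
..#.#.
.##.#.
.#..##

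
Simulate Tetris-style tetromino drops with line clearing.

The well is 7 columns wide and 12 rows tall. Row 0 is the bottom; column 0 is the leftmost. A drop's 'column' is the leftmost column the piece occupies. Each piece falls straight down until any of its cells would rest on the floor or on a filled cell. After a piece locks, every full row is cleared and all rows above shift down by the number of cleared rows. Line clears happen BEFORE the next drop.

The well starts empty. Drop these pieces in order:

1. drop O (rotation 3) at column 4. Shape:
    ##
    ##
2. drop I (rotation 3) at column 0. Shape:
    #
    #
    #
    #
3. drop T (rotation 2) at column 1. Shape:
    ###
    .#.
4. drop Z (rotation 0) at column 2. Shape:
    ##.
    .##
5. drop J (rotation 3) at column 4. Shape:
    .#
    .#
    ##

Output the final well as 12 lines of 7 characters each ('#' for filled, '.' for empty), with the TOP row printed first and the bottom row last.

Answer: .......
.......
.......
.......
.......
.......
.....#.
.....#.
#.####.
#..##..
######.
#.#.##.

Derivation:
Drop 1: O rot3 at col 4 lands with bottom-row=0; cleared 0 line(s) (total 0); column heights now [0 0 0 0 2 2 0], max=2
Drop 2: I rot3 at col 0 lands with bottom-row=0; cleared 0 line(s) (total 0); column heights now [4 0 0 0 2 2 0], max=4
Drop 3: T rot2 at col 1 lands with bottom-row=0; cleared 0 line(s) (total 0); column heights now [4 2 2 2 2 2 0], max=4
Drop 4: Z rot0 at col 2 lands with bottom-row=2; cleared 0 line(s) (total 0); column heights now [4 2 4 4 3 2 0], max=4
Drop 5: J rot3 at col 4 lands with bottom-row=3; cleared 0 line(s) (total 0); column heights now [4 2 4 4 4 6 0], max=6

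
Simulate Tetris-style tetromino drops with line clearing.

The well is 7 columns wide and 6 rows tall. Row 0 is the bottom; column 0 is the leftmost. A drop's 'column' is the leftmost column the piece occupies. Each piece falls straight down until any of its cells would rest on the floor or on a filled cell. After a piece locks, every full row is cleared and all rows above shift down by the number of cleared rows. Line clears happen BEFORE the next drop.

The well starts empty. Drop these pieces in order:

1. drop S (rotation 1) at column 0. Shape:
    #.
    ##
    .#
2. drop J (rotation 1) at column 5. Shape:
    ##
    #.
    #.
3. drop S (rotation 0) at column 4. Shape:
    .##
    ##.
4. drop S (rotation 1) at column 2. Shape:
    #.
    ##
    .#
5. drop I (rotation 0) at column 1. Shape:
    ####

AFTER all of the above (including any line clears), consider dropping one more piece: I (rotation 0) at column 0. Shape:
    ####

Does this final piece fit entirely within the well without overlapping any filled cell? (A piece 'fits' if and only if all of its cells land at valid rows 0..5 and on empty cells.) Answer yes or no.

Drop 1: S rot1 at col 0 lands with bottom-row=0; cleared 0 line(s) (total 0); column heights now [3 2 0 0 0 0 0], max=3
Drop 2: J rot1 at col 5 lands with bottom-row=0; cleared 0 line(s) (total 0); column heights now [3 2 0 0 0 3 3], max=3
Drop 3: S rot0 at col 4 lands with bottom-row=3; cleared 0 line(s) (total 0); column heights now [3 2 0 0 4 5 5], max=5
Drop 4: S rot1 at col 2 lands with bottom-row=0; cleared 0 line(s) (total 0); column heights now [3 2 3 2 4 5 5], max=5
Drop 5: I rot0 at col 1 lands with bottom-row=4; cleared 0 line(s) (total 0); column heights now [3 5 5 5 5 5 5], max=5
Test piece I rot0 at col 0 (width 4): heights before test = [3 5 5 5 5 5 5]; fits = True

Answer: yes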